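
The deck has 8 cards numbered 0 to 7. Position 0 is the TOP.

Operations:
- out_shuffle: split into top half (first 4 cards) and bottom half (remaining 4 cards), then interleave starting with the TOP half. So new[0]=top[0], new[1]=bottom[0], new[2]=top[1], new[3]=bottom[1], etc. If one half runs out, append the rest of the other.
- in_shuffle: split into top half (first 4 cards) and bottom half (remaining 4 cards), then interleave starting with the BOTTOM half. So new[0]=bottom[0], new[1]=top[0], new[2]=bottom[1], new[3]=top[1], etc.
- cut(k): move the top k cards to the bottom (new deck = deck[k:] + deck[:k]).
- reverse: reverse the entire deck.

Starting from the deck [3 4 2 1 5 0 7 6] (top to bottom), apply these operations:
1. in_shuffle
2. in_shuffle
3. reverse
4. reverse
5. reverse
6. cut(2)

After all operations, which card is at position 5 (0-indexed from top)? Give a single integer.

Answer: 7

Derivation:
After op 1 (in_shuffle): [5 3 0 4 7 2 6 1]
After op 2 (in_shuffle): [7 5 2 3 6 0 1 4]
After op 3 (reverse): [4 1 0 6 3 2 5 7]
After op 4 (reverse): [7 5 2 3 6 0 1 4]
After op 5 (reverse): [4 1 0 6 3 2 5 7]
After op 6 (cut(2)): [0 6 3 2 5 7 4 1]
Position 5: card 7.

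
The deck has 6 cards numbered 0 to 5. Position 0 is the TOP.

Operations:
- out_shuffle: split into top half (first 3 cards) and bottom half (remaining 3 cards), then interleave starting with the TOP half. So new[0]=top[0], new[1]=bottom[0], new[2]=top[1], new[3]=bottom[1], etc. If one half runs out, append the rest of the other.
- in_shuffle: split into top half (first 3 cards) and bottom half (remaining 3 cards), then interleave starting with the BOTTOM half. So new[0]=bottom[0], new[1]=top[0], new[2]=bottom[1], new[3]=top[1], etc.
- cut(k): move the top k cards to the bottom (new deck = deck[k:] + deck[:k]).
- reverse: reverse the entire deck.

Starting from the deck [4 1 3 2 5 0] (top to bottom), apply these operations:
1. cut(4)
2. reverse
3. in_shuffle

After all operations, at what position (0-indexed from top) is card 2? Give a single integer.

After op 1 (cut(4)): [5 0 4 1 3 2]
After op 2 (reverse): [2 3 1 4 0 5]
After op 3 (in_shuffle): [4 2 0 3 5 1]
Card 2 is at position 1.

Answer: 1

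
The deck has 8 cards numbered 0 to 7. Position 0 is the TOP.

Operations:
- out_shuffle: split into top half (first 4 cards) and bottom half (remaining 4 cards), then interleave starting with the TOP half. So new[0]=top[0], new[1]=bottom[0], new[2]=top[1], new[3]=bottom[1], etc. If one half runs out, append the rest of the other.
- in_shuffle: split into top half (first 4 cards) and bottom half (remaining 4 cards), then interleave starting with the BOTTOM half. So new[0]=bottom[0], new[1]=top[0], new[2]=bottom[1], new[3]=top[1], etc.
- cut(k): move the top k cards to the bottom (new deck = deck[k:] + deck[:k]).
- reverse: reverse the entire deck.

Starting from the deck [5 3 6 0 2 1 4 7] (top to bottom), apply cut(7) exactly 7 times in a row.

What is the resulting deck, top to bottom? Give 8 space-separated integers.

Answer: 3 6 0 2 1 4 7 5

Derivation:
After op 1 (cut(7)): [7 5 3 6 0 2 1 4]
After op 2 (cut(7)): [4 7 5 3 6 0 2 1]
After op 3 (cut(7)): [1 4 7 5 3 6 0 2]
After op 4 (cut(7)): [2 1 4 7 5 3 6 0]
After op 5 (cut(7)): [0 2 1 4 7 5 3 6]
After op 6 (cut(7)): [6 0 2 1 4 7 5 3]
After op 7 (cut(7)): [3 6 0 2 1 4 7 5]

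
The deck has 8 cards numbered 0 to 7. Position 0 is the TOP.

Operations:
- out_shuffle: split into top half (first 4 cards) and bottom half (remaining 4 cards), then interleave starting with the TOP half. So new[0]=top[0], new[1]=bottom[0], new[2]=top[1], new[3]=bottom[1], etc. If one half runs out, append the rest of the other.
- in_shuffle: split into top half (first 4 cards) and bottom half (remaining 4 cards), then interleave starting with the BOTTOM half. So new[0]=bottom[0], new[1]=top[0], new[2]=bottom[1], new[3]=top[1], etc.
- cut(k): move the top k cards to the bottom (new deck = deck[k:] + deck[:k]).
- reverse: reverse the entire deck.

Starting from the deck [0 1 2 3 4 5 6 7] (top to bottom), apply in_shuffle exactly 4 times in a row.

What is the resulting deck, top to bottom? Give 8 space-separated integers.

After op 1 (in_shuffle): [4 0 5 1 6 2 7 3]
After op 2 (in_shuffle): [6 4 2 0 7 5 3 1]
After op 3 (in_shuffle): [7 6 5 4 3 2 1 0]
After op 4 (in_shuffle): [3 7 2 6 1 5 0 4]

Answer: 3 7 2 6 1 5 0 4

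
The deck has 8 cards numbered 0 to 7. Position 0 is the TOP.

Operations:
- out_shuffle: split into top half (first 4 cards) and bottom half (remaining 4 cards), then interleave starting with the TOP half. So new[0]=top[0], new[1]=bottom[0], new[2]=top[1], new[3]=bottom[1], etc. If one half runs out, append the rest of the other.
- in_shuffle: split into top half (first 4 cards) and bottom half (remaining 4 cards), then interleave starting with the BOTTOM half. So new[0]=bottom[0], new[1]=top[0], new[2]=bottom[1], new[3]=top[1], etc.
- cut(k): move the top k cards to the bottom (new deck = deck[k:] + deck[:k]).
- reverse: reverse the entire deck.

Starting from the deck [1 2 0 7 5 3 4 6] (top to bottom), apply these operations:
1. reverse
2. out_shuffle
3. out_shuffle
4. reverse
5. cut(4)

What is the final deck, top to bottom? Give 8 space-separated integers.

Answer: 2 7 3 6 1 0 5 4

Derivation:
After op 1 (reverse): [6 4 3 5 7 0 2 1]
After op 2 (out_shuffle): [6 7 4 0 3 2 5 1]
After op 3 (out_shuffle): [6 3 7 2 4 5 0 1]
After op 4 (reverse): [1 0 5 4 2 7 3 6]
After op 5 (cut(4)): [2 7 3 6 1 0 5 4]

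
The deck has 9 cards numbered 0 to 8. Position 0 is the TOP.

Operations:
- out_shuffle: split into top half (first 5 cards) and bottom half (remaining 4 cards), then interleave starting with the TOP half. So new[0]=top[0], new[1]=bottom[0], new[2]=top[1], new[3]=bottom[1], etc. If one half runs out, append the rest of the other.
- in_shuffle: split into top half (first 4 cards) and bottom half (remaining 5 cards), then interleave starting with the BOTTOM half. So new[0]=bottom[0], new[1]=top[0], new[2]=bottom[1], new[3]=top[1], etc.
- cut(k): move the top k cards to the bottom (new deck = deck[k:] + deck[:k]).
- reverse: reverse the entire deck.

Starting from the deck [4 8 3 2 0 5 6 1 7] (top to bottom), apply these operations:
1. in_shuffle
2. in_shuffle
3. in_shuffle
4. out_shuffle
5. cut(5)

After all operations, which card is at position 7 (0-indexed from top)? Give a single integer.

Answer: 8

Derivation:
After op 1 (in_shuffle): [0 4 5 8 6 3 1 2 7]
After op 2 (in_shuffle): [6 0 3 4 1 5 2 8 7]
After op 3 (in_shuffle): [1 6 5 0 2 3 8 4 7]
After op 4 (out_shuffle): [1 3 6 8 5 4 0 7 2]
After op 5 (cut(5)): [4 0 7 2 1 3 6 8 5]
Position 7: card 8.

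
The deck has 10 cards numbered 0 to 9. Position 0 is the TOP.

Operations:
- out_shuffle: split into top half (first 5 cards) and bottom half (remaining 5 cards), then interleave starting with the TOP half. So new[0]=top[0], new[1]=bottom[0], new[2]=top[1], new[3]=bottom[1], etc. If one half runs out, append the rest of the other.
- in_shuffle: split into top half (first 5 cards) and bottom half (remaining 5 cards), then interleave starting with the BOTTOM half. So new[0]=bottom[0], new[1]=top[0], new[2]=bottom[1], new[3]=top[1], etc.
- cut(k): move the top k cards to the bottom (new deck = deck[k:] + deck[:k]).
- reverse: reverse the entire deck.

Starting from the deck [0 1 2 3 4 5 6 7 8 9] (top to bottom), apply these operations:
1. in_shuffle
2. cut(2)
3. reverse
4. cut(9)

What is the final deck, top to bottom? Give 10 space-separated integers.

After op 1 (in_shuffle): [5 0 6 1 7 2 8 3 9 4]
After op 2 (cut(2)): [6 1 7 2 8 3 9 4 5 0]
After op 3 (reverse): [0 5 4 9 3 8 2 7 1 6]
After op 4 (cut(9)): [6 0 5 4 9 3 8 2 7 1]

Answer: 6 0 5 4 9 3 8 2 7 1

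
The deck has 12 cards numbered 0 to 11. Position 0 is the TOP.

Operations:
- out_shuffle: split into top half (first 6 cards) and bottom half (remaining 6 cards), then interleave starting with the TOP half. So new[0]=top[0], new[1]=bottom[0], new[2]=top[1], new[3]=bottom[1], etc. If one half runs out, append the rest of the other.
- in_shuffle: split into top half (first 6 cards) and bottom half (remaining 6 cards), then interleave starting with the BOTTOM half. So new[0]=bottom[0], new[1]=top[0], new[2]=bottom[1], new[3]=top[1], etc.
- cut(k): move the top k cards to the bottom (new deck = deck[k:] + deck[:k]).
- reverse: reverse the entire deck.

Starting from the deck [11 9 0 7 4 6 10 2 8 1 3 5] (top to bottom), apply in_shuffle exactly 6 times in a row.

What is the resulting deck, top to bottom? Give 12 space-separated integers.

After op 1 (in_shuffle): [10 11 2 9 8 0 1 7 3 4 5 6]
After op 2 (in_shuffle): [1 10 7 11 3 2 4 9 5 8 6 0]
After op 3 (in_shuffle): [4 1 9 10 5 7 8 11 6 3 0 2]
After op 4 (in_shuffle): [8 4 11 1 6 9 3 10 0 5 2 7]
After op 5 (in_shuffle): [3 8 10 4 0 11 5 1 2 6 7 9]
After op 6 (in_shuffle): [5 3 1 8 2 10 6 4 7 0 9 11]

Answer: 5 3 1 8 2 10 6 4 7 0 9 11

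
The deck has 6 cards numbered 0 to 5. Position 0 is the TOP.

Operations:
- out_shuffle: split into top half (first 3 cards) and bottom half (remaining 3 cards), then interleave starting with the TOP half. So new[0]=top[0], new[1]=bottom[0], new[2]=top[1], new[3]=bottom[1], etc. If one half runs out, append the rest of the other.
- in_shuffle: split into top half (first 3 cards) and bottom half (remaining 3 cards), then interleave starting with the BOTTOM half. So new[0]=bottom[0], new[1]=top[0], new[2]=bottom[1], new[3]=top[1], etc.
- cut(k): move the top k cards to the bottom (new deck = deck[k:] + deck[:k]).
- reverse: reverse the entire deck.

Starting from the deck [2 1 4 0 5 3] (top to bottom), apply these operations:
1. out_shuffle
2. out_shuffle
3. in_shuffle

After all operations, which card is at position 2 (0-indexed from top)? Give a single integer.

Answer: 1

Derivation:
After op 1 (out_shuffle): [2 0 1 5 4 3]
After op 2 (out_shuffle): [2 5 0 4 1 3]
After op 3 (in_shuffle): [4 2 1 5 3 0]
Position 2: card 1.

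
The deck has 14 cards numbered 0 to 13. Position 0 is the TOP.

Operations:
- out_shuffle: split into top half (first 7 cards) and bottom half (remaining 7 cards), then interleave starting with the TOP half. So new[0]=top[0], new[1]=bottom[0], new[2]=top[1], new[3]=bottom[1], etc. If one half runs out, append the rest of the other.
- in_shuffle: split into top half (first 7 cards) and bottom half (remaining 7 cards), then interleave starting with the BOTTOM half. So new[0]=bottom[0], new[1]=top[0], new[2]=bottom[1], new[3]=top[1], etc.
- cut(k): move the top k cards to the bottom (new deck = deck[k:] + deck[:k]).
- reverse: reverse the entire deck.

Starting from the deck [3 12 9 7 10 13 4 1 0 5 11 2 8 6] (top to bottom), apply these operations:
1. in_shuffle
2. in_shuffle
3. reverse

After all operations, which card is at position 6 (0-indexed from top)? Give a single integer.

Answer: 12

Derivation:
After op 1 (in_shuffle): [1 3 0 12 5 9 11 7 2 10 8 13 6 4]
After op 2 (in_shuffle): [7 1 2 3 10 0 8 12 13 5 6 9 4 11]
After op 3 (reverse): [11 4 9 6 5 13 12 8 0 10 3 2 1 7]
Position 6: card 12.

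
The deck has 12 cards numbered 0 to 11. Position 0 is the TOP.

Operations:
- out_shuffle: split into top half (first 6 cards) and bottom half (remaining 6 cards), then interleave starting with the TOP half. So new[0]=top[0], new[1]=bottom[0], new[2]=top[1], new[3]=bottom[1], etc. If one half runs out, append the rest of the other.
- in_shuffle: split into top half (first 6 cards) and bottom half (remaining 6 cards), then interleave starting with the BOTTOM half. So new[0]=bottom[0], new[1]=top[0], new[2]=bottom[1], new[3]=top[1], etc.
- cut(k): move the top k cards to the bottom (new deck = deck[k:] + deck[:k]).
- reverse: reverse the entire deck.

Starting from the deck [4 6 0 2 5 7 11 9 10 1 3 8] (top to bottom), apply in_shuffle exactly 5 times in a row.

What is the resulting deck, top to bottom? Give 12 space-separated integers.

After op 1 (in_shuffle): [11 4 9 6 10 0 1 2 3 5 8 7]
After op 2 (in_shuffle): [1 11 2 4 3 9 5 6 8 10 7 0]
After op 3 (in_shuffle): [5 1 6 11 8 2 10 4 7 3 0 9]
After op 4 (in_shuffle): [10 5 4 1 7 6 3 11 0 8 9 2]
After op 5 (in_shuffle): [3 10 11 5 0 4 8 1 9 7 2 6]

Answer: 3 10 11 5 0 4 8 1 9 7 2 6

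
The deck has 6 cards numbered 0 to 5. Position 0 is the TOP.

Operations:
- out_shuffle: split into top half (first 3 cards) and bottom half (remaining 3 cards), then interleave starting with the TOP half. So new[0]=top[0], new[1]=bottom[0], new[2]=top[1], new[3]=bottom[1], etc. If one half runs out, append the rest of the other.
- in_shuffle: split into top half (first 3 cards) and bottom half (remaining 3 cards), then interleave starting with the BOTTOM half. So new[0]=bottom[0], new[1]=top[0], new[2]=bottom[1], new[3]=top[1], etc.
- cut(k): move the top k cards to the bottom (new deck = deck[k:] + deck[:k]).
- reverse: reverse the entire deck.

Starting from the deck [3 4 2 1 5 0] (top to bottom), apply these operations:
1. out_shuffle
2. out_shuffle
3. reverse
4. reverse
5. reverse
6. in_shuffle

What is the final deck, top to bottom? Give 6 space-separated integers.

After op 1 (out_shuffle): [3 1 4 5 2 0]
After op 2 (out_shuffle): [3 5 1 2 4 0]
After op 3 (reverse): [0 4 2 1 5 3]
After op 4 (reverse): [3 5 1 2 4 0]
After op 5 (reverse): [0 4 2 1 5 3]
After op 6 (in_shuffle): [1 0 5 4 3 2]

Answer: 1 0 5 4 3 2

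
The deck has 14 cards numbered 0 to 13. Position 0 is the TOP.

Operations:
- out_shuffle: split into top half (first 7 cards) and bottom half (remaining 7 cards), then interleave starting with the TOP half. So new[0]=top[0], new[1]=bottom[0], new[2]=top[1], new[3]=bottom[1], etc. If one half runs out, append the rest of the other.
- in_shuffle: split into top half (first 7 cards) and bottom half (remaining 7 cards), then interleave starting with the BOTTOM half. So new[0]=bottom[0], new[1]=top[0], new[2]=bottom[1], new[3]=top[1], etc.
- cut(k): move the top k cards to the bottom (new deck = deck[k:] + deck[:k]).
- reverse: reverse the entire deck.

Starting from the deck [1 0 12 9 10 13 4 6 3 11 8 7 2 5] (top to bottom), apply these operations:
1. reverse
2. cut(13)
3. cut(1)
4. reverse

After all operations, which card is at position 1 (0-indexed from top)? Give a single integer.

Answer: 0

Derivation:
After op 1 (reverse): [5 2 7 8 11 3 6 4 13 10 9 12 0 1]
After op 2 (cut(13)): [1 5 2 7 8 11 3 6 4 13 10 9 12 0]
After op 3 (cut(1)): [5 2 7 8 11 3 6 4 13 10 9 12 0 1]
After op 4 (reverse): [1 0 12 9 10 13 4 6 3 11 8 7 2 5]
Position 1: card 0.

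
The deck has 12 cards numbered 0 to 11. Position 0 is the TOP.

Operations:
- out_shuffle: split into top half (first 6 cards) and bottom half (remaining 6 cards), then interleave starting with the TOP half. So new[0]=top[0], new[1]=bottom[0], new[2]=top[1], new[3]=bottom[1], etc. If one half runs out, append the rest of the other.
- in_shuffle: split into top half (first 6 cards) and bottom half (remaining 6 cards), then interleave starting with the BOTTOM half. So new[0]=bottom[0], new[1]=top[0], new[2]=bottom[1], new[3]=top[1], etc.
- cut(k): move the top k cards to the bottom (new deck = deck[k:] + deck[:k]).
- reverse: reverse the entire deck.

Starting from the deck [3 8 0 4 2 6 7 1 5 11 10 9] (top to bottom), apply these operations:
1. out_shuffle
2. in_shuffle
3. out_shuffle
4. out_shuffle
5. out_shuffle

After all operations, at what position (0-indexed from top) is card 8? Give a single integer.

Answer: 7

Derivation:
After op 1 (out_shuffle): [3 7 8 1 0 5 4 11 2 10 6 9]
After op 2 (in_shuffle): [4 3 11 7 2 8 10 1 6 0 9 5]
After op 3 (out_shuffle): [4 10 3 1 11 6 7 0 2 9 8 5]
After op 4 (out_shuffle): [4 7 10 0 3 2 1 9 11 8 6 5]
After op 5 (out_shuffle): [4 1 7 9 10 11 0 8 3 6 2 5]
Card 8 is at position 7.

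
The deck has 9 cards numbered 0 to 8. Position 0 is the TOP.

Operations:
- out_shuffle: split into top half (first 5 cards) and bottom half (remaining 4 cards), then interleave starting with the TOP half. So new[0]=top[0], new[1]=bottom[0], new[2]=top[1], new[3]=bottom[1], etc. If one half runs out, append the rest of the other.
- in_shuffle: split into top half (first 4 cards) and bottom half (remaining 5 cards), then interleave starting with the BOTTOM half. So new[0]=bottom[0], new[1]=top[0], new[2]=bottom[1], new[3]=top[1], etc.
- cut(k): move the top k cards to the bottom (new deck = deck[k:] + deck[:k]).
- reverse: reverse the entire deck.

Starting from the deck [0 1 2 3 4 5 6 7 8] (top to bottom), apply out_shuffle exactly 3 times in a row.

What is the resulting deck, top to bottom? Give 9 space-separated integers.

Answer: 0 8 7 6 5 4 3 2 1

Derivation:
After op 1 (out_shuffle): [0 5 1 6 2 7 3 8 4]
After op 2 (out_shuffle): [0 7 5 3 1 8 6 4 2]
After op 3 (out_shuffle): [0 8 7 6 5 4 3 2 1]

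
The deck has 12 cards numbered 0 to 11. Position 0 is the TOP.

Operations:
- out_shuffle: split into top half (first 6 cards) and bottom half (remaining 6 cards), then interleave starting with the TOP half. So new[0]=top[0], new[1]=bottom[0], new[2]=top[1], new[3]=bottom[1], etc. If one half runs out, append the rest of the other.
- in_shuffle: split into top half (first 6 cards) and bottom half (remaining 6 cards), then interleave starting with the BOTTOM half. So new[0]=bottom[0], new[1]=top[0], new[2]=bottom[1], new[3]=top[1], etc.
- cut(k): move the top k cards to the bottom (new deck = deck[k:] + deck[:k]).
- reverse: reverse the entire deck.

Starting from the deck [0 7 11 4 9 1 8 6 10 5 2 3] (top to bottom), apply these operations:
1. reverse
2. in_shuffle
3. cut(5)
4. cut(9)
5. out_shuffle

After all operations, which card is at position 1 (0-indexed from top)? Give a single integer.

After op 1 (reverse): [3 2 5 10 6 8 1 9 4 11 7 0]
After op 2 (in_shuffle): [1 3 9 2 4 5 11 10 7 6 0 8]
After op 3 (cut(5)): [5 11 10 7 6 0 8 1 3 9 2 4]
After op 4 (cut(9)): [9 2 4 5 11 10 7 6 0 8 1 3]
After op 5 (out_shuffle): [9 7 2 6 4 0 5 8 11 1 10 3]
Position 1: card 7.

Answer: 7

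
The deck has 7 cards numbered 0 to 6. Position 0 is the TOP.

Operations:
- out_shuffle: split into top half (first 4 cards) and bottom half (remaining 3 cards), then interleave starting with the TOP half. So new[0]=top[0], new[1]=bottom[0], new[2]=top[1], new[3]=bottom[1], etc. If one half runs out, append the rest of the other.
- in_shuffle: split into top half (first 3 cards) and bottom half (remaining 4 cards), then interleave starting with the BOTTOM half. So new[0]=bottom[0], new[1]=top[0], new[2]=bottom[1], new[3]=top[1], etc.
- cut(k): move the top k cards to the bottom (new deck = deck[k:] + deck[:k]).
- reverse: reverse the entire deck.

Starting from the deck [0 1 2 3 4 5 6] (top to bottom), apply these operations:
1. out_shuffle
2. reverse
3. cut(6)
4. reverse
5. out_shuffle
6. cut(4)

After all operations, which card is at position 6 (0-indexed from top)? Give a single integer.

After op 1 (out_shuffle): [0 4 1 5 2 6 3]
After op 2 (reverse): [3 6 2 5 1 4 0]
After op 3 (cut(6)): [0 3 6 2 5 1 4]
After op 4 (reverse): [4 1 5 2 6 3 0]
After op 5 (out_shuffle): [4 6 1 3 5 0 2]
After op 6 (cut(4)): [5 0 2 4 6 1 3]
Position 6: card 3.

Answer: 3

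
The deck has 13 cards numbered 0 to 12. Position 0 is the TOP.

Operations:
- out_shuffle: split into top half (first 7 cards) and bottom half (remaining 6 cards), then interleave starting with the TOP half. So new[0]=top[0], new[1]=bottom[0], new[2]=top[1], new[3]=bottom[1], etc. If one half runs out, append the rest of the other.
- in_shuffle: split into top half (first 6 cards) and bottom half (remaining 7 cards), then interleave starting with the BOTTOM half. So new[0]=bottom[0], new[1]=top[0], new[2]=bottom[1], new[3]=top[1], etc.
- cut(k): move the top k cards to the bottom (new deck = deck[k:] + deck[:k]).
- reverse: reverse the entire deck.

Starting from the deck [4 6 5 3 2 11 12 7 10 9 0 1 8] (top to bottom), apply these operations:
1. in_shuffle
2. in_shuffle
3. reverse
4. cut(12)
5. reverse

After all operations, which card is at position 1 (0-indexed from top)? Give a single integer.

After op 1 (in_shuffle): [12 4 7 6 10 5 9 3 0 2 1 11 8]
After op 2 (in_shuffle): [9 12 3 4 0 7 2 6 1 10 11 5 8]
After op 3 (reverse): [8 5 11 10 1 6 2 7 0 4 3 12 9]
After op 4 (cut(12)): [9 8 5 11 10 1 6 2 7 0 4 3 12]
After op 5 (reverse): [12 3 4 0 7 2 6 1 10 11 5 8 9]
Position 1: card 3.

Answer: 3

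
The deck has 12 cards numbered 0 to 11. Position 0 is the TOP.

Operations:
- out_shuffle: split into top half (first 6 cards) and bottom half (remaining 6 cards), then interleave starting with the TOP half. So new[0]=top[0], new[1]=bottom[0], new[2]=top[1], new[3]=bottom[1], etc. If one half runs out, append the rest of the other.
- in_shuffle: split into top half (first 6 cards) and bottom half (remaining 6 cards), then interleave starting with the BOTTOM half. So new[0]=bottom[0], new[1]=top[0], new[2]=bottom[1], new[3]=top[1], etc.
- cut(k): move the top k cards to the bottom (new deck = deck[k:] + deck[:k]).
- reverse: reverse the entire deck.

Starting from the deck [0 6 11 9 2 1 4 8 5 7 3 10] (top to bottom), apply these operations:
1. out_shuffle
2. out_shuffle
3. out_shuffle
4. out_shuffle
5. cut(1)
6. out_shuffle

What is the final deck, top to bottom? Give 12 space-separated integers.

Answer: 7 5 8 4 1 2 9 11 6 10 3 0

Derivation:
After op 1 (out_shuffle): [0 4 6 8 11 5 9 7 2 3 1 10]
After op 2 (out_shuffle): [0 9 4 7 6 2 8 3 11 1 5 10]
After op 3 (out_shuffle): [0 8 9 3 4 11 7 1 6 5 2 10]
After op 4 (out_shuffle): [0 7 8 1 9 6 3 5 4 2 11 10]
After op 5 (cut(1)): [7 8 1 9 6 3 5 4 2 11 10 0]
After op 6 (out_shuffle): [7 5 8 4 1 2 9 11 6 10 3 0]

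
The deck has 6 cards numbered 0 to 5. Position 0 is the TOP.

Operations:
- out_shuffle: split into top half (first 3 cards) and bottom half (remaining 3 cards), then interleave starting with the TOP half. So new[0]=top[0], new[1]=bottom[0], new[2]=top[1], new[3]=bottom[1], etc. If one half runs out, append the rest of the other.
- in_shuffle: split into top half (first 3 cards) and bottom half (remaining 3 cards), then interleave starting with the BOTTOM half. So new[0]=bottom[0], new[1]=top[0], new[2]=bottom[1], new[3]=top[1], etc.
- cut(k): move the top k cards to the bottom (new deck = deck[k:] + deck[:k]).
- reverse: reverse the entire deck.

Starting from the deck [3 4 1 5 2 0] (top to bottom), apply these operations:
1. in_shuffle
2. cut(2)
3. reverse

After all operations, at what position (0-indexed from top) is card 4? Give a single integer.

Answer: 4

Derivation:
After op 1 (in_shuffle): [5 3 2 4 0 1]
After op 2 (cut(2)): [2 4 0 1 5 3]
After op 3 (reverse): [3 5 1 0 4 2]
Card 4 is at position 4.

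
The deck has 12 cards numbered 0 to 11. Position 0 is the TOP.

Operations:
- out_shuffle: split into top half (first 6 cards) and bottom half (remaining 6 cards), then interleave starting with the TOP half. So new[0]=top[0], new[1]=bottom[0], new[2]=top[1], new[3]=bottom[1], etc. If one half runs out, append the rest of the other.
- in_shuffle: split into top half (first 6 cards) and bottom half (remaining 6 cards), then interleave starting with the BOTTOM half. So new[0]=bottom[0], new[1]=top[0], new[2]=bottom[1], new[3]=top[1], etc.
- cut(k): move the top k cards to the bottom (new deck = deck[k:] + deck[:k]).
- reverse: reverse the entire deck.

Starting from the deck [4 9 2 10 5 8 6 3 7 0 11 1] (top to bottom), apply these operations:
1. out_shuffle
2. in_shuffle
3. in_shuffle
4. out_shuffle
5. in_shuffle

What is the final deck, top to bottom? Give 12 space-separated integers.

Answer: 4 11 5 2 8 10 7 6 0 3 9 1

Derivation:
After op 1 (out_shuffle): [4 6 9 3 2 7 10 0 5 11 8 1]
After op 2 (in_shuffle): [10 4 0 6 5 9 11 3 8 2 1 7]
After op 3 (in_shuffle): [11 10 3 4 8 0 2 6 1 5 7 9]
After op 4 (out_shuffle): [11 2 10 6 3 1 4 5 8 7 0 9]
After op 5 (in_shuffle): [4 11 5 2 8 10 7 6 0 3 9 1]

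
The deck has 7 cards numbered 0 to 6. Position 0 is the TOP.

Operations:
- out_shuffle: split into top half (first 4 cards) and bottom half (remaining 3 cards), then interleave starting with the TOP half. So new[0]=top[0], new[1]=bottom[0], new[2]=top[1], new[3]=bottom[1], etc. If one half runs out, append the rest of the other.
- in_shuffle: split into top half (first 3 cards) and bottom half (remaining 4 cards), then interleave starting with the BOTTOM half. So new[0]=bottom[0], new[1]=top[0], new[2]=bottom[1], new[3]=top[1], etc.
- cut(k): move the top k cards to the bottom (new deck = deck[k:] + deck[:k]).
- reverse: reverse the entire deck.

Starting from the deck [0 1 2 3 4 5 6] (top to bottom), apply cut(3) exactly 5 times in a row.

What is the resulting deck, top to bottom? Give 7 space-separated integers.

Answer: 1 2 3 4 5 6 0

Derivation:
After op 1 (cut(3)): [3 4 5 6 0 1 2]
After op 2 (cut(3)): [6 0 1 2 3 4 5]
After op 3 (cut(3)): [2 3 4 5 6 0 1]
After op 4 (cut(3)): [5 6 0 1 2 3 4]
After op 5 (cut(3)): [1 2 3 4 5 6 0]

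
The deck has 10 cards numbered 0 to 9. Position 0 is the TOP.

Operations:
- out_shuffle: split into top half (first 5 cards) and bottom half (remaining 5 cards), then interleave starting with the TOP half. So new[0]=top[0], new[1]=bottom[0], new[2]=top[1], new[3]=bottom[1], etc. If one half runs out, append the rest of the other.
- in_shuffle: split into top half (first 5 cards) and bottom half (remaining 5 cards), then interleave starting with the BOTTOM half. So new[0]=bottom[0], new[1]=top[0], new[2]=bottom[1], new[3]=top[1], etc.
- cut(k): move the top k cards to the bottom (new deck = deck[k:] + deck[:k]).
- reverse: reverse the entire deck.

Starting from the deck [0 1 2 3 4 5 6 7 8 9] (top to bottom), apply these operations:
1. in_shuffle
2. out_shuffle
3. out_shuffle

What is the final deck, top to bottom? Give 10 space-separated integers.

After op 1 (in_shuffle): [5 0 6 1 7 2 8 3 9 4]
After op 2 (out_shuffle): [5 2 0 8 6 3 1 9 7 4]
After op 3 (out_shuffle): [5 3 2 1 0 9 8 7 6 4]

Answer: 5 3 2 1 0 9 8 7 6 4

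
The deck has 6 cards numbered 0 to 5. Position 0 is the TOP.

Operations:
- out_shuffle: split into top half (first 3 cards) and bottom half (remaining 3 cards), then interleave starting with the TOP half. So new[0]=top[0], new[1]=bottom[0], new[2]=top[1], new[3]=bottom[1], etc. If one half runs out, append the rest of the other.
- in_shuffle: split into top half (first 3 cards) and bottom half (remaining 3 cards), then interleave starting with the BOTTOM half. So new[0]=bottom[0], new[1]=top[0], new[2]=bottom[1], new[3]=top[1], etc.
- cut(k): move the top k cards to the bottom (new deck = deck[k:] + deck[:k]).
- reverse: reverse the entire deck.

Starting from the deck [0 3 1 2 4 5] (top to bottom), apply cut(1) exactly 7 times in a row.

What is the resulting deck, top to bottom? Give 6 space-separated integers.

Answer: 3 1 2 4 5 0

Derivation:
After op 1 (cut(1)): [3 1 2 4 5 0]
After op 2 (cut(1)): [1 2 4 5 0 3]
After op 3 (cut(1)): [2 4 5 0 3 1]
After op 4 (cut(1)): [4 5 0 3 1 2]
After op 5 (cut(1)): [5 0 3 1 2 4]
After op 6 (cut(1)): [0 3 1 2 4 5]
After op 7 (cut(1)): [3 1 2 4 5 0]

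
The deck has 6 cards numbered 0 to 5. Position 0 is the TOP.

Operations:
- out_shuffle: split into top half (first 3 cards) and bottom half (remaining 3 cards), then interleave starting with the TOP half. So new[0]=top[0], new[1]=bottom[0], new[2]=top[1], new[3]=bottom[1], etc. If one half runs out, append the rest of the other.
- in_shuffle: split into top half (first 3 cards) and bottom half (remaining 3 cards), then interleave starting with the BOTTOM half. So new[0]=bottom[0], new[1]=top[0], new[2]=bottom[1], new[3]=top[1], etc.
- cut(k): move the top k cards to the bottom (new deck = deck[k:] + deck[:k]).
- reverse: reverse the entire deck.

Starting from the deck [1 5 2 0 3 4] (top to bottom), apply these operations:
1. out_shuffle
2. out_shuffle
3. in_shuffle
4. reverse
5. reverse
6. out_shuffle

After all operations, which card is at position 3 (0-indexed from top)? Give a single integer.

Answer: 4

Derivation:
After op 1 (out_shuffle): [1 0 5 3 2 4]
After op 2 (out_shuffle): [1 3 0 2 5 4]
After op 3 (in_shuffle): [2 1 5 3 4 0]
After op 4 (reverse): [0 4 3 5 1 2]
After op 5 (reverse): [2 1 5 3 4 0]
After op 6 (out_shuffle): [2 3 1 4 5 0]
Position 3: card 4.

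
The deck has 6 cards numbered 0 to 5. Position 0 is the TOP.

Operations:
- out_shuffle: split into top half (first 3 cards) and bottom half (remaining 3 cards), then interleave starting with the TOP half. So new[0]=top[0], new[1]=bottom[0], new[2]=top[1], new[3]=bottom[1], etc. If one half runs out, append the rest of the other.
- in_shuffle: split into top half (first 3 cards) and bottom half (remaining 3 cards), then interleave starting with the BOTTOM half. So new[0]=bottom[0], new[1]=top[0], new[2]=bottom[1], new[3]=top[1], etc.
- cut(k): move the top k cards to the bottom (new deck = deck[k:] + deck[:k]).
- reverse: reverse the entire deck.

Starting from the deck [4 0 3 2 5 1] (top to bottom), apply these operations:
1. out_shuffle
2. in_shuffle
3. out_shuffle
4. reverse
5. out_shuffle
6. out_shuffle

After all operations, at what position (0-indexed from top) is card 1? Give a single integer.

Answer: 3

Derivation:
After op 1 (out_shuffle): [4 2 0 5 3 1]
After op 2 (in_shuffle): [5 4 3 2 1 0]
After op 3 (out_shuffle): [5 2 4 1 3 0]
After op 4 (reverse): [0 3 1 4 2 5]
After op 5 (out_shuffle): [0 4 3 2 1 5]
After op 6 (out_shuffle): [0 2 4 1 3 5]
Card 1 is at position 3.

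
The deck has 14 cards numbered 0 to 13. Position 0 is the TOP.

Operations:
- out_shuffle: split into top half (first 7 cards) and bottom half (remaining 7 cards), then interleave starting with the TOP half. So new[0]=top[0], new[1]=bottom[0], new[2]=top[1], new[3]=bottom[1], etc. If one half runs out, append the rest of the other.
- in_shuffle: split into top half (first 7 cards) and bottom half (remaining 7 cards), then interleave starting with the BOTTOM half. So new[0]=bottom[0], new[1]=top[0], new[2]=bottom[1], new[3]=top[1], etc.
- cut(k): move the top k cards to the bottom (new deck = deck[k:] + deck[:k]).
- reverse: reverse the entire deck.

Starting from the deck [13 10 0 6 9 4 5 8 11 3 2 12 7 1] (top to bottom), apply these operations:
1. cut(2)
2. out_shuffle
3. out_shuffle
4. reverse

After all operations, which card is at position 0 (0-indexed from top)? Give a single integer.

After op 1 (cut(2)): [0 6 9 4 5 8 11 3 2 12 7 1 13 10]
After op 2 (out_shuffle): [0 3 6 2 9 12 4 7 5 1 8 13 11 10]
After op 3 (out_shuffle): [0 7 3 5 6 1 2 8 9 13 12 11 4 10]
After op 4 (reverse): [10 4 11 12 13 9 8 2 1 6 5 3 7 0]
Position 0: card 10.

Answer: 10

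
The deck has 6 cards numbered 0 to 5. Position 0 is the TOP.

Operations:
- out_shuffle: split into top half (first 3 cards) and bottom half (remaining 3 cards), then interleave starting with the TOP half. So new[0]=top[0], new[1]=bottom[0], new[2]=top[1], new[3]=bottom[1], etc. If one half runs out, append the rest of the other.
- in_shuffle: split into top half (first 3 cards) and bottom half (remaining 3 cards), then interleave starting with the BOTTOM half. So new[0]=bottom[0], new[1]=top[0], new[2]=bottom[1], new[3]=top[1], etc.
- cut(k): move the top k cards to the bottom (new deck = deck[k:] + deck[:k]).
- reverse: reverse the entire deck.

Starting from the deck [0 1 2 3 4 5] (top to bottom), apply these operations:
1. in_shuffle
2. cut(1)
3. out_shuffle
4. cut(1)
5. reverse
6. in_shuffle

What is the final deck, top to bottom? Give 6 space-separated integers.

After op 1 (in_shuffle): [3 0 4 1 5 2]
After op 2 (cut(1)): [0 4 1 5 2 3]
After op 3 (out_shuffle): [0 5 4 2 1 3]
After op 4 (cut(1)): [5 4 2 1 3 0]
After op 5 (reverse): [0 3 1 2 4 5]
After op 6 (in_shuffle): [2 0 4 3 5 1]

Answer: 2 0 4 3 5 1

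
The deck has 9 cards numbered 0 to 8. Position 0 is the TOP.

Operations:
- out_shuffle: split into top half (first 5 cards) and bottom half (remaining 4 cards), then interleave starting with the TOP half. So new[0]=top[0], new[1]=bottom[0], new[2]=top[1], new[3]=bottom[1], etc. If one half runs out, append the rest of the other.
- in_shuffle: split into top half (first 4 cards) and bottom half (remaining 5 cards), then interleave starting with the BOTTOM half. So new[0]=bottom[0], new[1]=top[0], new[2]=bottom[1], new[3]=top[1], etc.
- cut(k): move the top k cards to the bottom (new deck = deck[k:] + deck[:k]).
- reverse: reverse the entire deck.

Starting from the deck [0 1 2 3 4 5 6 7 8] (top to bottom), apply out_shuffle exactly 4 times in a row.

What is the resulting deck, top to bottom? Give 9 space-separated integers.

Answer: 0 4 8 3 7 2 6 1 5

Derivation:
After op 1 (out_shuffle): [0 5 1 6 2 7 3 8 4]
After op 2 (out_shuffle): [0 7 5 3 1 8 6 4 2]
After op 3 (out_shuffle): [0 8 7 6 5 4 3 2 1]
After op 4 (out_shuffle): [0 4 8 3 7 2 6 1 5]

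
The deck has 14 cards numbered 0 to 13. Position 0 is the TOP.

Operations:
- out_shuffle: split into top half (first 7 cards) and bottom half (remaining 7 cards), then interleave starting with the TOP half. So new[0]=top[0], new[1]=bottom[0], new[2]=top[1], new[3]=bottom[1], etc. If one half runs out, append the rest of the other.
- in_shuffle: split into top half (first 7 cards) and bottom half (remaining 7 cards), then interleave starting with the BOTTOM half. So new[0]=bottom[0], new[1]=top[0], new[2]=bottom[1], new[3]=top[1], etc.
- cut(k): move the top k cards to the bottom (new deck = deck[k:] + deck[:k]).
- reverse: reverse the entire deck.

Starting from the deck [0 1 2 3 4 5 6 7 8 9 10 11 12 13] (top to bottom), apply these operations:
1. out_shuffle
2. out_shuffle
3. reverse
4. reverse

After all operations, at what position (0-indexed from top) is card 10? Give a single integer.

Answer: 1

Derivation:
After op 1 (out_shuffle): [0 7 1 8 2 9 3 10 4 11 5 12 6 13]
After op 2 (out_shuffle): [0 10 7 4 1 11 8 5 2 12 9 6 3 13]
After op 3 (reverse): [13 3 6 9 12 2 5 8 11 1 4 7 10 0]
After op 4 (reverse): [0 10 7 4 1 11 8 5 2 12 9 6 3 13]
Card 10 is at position 1.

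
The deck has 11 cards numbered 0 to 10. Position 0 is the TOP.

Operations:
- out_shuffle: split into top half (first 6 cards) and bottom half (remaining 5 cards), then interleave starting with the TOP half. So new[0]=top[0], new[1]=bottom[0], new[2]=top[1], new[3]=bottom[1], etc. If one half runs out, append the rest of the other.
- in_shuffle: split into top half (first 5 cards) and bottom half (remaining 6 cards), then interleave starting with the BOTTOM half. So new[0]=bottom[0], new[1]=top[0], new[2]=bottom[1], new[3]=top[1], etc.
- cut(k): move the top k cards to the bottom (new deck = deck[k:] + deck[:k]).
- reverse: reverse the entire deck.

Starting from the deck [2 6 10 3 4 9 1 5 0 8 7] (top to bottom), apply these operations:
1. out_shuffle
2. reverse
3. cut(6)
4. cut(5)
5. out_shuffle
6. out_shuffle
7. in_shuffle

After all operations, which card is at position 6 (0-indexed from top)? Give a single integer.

Answer: 4

Derivation:
After op 1 (out_shuffle): [2 1 6 5 10 0 3 8 4 7 9]
After op 2 (reverse): [9 7 4 8 3 0 10 5 6 1 2]
After op 3 (cut(6)): [10 5 6 1 2 9 7 4 8 3 0]
After op 4 (cut(5)): [9 7 4 8 3 0 10 5 6 1 2]
After op 5 (out_shuffle): [9 10 7 5 4 6 8 1 3 2 0]
After op 6 (out_shuffle): [9 8 10 1 7 3 5 2 4 0 6]
After op 7 (in_shuffle): [3 9 5 8 2 10 4 1 0 7 6]
Position 6: card 4.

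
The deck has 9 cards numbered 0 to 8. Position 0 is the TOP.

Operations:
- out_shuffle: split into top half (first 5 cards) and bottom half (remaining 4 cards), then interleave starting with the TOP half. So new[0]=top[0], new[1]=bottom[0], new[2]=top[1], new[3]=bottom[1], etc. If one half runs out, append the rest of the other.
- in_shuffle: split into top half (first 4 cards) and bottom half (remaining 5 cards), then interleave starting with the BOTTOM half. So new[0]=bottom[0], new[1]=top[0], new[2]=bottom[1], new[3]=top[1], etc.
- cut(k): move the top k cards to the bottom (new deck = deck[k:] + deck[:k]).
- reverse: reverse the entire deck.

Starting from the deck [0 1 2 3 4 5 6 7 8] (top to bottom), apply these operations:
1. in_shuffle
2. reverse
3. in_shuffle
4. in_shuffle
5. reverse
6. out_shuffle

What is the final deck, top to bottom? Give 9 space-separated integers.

Answer: 4 8 3 7 2 6 1 5 0

Derivation:
After op 1 (in_shuffle): [4 0 5 1 6 2 7 3 8]
After op 2 (reverse): [8 3 7 2 6 1 5 0 4]
After op 3 (in_shuffle): [6 8 1 3 5 7 0 2 4]
After op 4 (in_shuffle): [5 6 7 8 0 1 2 3 4]
After op 5 (reverse): [4 3 2 1 0 8 7 6 5]
After op 6 (out_shuffle): [4 8 3 7 2 6 1 5 0]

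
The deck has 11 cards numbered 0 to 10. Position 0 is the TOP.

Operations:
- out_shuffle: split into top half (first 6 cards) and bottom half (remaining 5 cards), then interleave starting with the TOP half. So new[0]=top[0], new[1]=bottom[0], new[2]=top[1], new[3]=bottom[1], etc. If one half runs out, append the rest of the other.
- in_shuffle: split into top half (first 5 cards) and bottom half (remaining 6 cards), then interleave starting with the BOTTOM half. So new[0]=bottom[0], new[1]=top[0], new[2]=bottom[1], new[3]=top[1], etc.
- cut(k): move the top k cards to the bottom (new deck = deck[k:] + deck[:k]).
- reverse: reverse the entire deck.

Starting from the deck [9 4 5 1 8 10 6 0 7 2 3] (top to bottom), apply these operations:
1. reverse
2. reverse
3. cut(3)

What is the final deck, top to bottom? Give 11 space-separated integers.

Answer: 1 8 10 6 0 7 2 3 9 4 5

Derivation:
After op 1 (reverse): [3 2 7 0 6 10 8 1 5 4 9]
After op 2 (reverse): [9 4 5 1 8 10 6 0 7 2 3]
After op 3 (cut(3)): [1 8 10 6 0 7 2 3 9 4 5]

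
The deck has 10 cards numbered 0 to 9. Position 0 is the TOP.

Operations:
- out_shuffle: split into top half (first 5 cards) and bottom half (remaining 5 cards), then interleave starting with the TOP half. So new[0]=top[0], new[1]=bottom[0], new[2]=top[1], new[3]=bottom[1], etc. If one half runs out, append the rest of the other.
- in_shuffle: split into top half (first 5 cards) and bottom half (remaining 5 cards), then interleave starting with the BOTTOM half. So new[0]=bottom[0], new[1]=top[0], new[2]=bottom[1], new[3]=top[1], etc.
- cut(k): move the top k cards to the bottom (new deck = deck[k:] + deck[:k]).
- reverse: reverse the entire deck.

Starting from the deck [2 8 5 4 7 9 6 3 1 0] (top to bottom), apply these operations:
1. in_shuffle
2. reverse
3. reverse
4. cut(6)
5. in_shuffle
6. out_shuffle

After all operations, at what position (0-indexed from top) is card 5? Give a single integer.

Answer: 7

Derivation:
After op 1 (in_shuffle): [9 2 6 8 3 5 1 4 0 7]
After op 2 (reverse): [7 0 4 1 5 3 8 6 2 9]
After op 3 (reverse): [9 2 6 8 3 5 1 4 0 7]
After op 4 (cut(6)): [1 4 0 7 9 2 6 8 3 5]
After op 5 (in_shuffle): [2 1 6 4 8 0 3 7 5 9]
After op 6 (out_shuffle): [2 0 1 3 6 7 4 5 8 9]
Card 5 is at position 7.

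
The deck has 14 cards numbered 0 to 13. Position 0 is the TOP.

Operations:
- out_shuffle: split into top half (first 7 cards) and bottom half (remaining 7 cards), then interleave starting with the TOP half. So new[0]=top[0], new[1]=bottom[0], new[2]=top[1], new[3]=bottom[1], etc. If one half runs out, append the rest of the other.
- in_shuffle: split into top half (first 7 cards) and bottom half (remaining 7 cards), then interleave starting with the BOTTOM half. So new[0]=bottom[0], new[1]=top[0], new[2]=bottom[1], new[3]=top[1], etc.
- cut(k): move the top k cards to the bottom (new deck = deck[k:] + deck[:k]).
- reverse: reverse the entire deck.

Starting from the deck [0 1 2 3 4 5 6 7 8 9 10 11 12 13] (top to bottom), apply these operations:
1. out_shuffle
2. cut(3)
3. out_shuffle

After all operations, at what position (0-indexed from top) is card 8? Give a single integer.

Answer: 0

Derivation:
After op 1 (out_shuffle): [0 7 1 8 2 9 3 10 4 11 5 12 6 13]
After op 2 (cut(3)): [8 2 9 3 10 4 11 5 12 6 13 0 7 1]
After op 3 (out_shuffle): [8 5 2 12 9 6 3 13 10 0 4 7 11 1]
Card 8 is at position 0.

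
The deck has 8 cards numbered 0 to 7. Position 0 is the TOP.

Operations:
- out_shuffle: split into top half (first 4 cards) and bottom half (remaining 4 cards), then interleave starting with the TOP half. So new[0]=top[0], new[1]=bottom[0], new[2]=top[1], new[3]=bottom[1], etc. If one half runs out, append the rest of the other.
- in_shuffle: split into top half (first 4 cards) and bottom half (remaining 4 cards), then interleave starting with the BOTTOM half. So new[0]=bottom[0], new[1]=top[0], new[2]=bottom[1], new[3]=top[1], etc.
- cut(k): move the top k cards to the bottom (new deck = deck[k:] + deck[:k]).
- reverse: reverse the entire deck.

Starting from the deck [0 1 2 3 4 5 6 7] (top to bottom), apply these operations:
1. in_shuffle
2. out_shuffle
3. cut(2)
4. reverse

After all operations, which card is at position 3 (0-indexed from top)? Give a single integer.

After op 1 (in_shuffle): [4 0 5 1 6 2 7 3]
After op 2 (out_shuffle): [4 6 0 2 5 7 1 3]
After op 3 (cut(2)): [0 2 5 7 1 3 4 6]
After op 4 (reverse): [6 4 3 1 7 5 2 0]
Position 3: card 1.

Answer: 1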